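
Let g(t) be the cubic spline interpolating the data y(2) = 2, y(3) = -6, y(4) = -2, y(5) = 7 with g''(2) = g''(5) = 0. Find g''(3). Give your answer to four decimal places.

17.2000

With M_i denoting the second derivative at x_i, h_i = 1, 1, 1, and Δ_i = (y_(i+1) − y_i)/h_i = -8, 4, 9:
  1·M_0 + 4·M_1 + 1·M_2 = 6(Δ_1 - Δ_0) = 72
  1·M_1 + 4·M_2 + 1·M_3 = 6(Δ_2 - Δ_1) = 30
Natural end conditions: M_0 = M_3 = 0.
Hence M_0 = 0, M_1 = 86/5, M_2 = 16/5, M_3 = 0.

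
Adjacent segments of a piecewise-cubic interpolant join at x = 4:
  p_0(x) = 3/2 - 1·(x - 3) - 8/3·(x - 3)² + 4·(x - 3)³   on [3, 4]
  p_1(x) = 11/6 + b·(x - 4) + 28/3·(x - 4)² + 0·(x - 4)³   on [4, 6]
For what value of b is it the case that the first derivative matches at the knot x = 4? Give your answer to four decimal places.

5.6667

p_0'(x) = -1 - 16/3·(x - 3) + 12·(x - 3)², so p_0'(4) = 17/3. On the right, p_1'(4) = b, so b = 17/3.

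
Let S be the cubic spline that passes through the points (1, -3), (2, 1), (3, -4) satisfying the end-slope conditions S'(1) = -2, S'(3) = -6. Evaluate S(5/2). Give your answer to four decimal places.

-0.5938

With m_i denoting the second derivative at x_i, h_i = 1, 1, and Δ_i = (y_(i+1) − y_i)/h_i = 4, -5:
  1·m_0 + 4·m_1 + 1·m_2 = 6(Δ_1 - Δ_0) = -54
Clamped end conditions give two more equations: 2h_0·m_0 + h_0·m_1 = 6(Δ_0 - S'(1)) = 36 and h_1·m_1 + 2h_1·m_2 = 6(S'(3) - Δ_1) = -6.
Hence m_0 = 59/2, m_1 = -23, m_2 = 17/2.
On [2, 3], S(t) = 1 + 5/4·(t - 2) - 23/2·(t - 2)² + 21/4·(t - 2)³.
With (t - 2) = 1/2: S(5/2) = -19/32.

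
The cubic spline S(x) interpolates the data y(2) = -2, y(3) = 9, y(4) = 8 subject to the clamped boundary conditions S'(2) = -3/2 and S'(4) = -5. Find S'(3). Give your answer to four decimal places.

Put σ_i = S'' at the i-th knot. Here h = (1, 1) and Δ = (11, -1), so the interior equations h_(i-1)·σ_(i-1) + 2(h_(i-1)+h_i)·σ_i + h_i·σ_(i+1) = 6(Δ_i − Δ_(i-1)) read
  1·σ_0 + 4·σ_1 + 1·σ_2 = 6(Δ_1 - Δ_0) = -72
Clamped end conditions give two more equations: 2h_0·σ_0 + h_0·σ_1 = 6(Δ_0 - S'(2)) = 75 and h_1·σ_1 + 2h_1·σ_2 = 6(S'(4) - Δ_1) = -24.
Forward elimination and back-substitution give σ_0 = 215/4, σ_1 = -65/2, σ_2 = 17/4.
On [3, 4], S'(x) = b_1 + 2c_1·(x - 3) + 3d_1·(x - 3)² with b_1 = Δ_1 - h_1(2σ_1 + σ_2)/6 = 73/8, c_1 = σ_1/2 = -65/4, d_1 = (σ_2 - σ_1)/(6h_1) = 49/8. So S'(3) = 73/8.

9.1250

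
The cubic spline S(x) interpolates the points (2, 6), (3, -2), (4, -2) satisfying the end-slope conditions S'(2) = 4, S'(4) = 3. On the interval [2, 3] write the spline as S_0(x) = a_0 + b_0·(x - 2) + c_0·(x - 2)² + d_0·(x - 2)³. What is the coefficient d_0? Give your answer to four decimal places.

12.2500

With σ_i denoting the second derivative at x_i, h_i = 1, 1, and Δ_i = (y_(i+1) − y_i)/h_i = -8, 0:
  1·σ_0 + 4·σ_1 + 1·σ_2 = 6(Δ_1 - Δ_0) = 48
Clamped end conditions give two more equations: 2h_0·σ_0 + h_0·σ_1 = 6(Δ_0 - S'(2)) = -72 and h_1·σ_1 + 2h_1·σ_2 = 6(S'(4) - Δ_1) = 18.
Hence σ_0 = -97/2, σ_1 = 25, σ_2 = -7/2.
On [2, 3], with S_0(x) = a_0 + b_0·(x - 2) + c_0·(x - 2)² + d_0·(x - 2)³: c_0 = σ_0/2 = -97/4, d_0 = (σ_1 - σ_0)/(6h_0) = 49/4, b_0 = Δ_0 - h_0(2σ_0 + σ_1)/6 = 4.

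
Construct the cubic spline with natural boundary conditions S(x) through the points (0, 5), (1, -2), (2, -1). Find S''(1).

Put M_i = S'' at the i-th knot. Here h = (1, 1) and Δ = (-7, 1), so the interior equations h_(i-1)·M_(i-1) + 2(h_(i-1)+h_i)·M_i + h_i·M_(i+1) = 6(Δ_i − Δ_(i-1)) read
  1·M_0 + 4·M_1 + 1·M_2 = 6(Δ_1 - Δ_0) = 48
Natural end conditions: M_0 = M_2 = 0.
Solving: M_0 = 0, M_1 = 12, M_2 = 0.

12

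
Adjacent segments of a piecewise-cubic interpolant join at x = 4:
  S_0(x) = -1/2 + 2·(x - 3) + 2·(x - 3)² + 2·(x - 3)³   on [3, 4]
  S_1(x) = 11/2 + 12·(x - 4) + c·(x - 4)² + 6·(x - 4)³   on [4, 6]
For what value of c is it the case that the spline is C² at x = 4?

8

S_0''(x) = 4 + 12·(x - 3), so S_0''(4) = 16. On the right, S_1''(4) = 2c, so c = 8.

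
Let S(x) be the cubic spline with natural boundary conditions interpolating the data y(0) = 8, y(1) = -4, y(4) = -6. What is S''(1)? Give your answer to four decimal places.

Write m_i for S''(x_i). With h_i = 1, 3 and divided differences Δ_i = -12, -2/3, the continuity of S' gives the tridiagonal system
  1·m_0 + 8·m_1 + 3·m_2 = 6(Δ_1 - Δ_0) = 68
Natural end conditions: m_0 = m_2 = 0.
Solving the tridiagonal system: m_0 = 0, m_1 = 17/2, m_2 = 0.

8.5000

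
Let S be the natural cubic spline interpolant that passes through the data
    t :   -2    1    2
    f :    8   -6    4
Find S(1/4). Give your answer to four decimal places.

-7.9141

Write M_i for S''(x_i). With h_i = 3, 1 and divided differences Δ_i = -14/3, 10, the continuity of S' gives the tridiagonal system
  3·M_0 + 8·M_1 + 1·M_2 = 6(Δ_1 - Δ_0) = 88
Natural end conditions: M_0 = M_2 = 0.
Solving: M_0 = 0, M_1 = 11, M_2 = 0.
On [-2, 1], S(t) = 8 - 61/6·(t + 2) + 0·(t + 2)² + 11/18·(t + 2)³.
With (t + 2) = 9/4: S(1/4) = -1013/128.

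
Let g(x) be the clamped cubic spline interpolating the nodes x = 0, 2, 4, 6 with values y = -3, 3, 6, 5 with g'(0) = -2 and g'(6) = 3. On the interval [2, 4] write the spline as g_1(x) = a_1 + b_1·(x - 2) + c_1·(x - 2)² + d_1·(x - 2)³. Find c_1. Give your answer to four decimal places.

-1.3667

Let m_i = g''(x_i). Step sizes h_i = 2, 2, 2; slopes of the chords Δ_i = (y_(i+1) - y_i)/h_i = 3, 3/2, -1/2.
  2·m_0 + 8·m_1 + 2·m_2 = 6(Δ_1 - Δ_0) = -9
  2·m_1 + 8·m_2 + 2·m_3 = 6(Δ_2 - Δ_1) = -12
Clamped end conditions give two more equations: 2h_0·m_0 + h_0·m_1 = 6(Δ_0 - g'(0)) = 30 and h_2·m_2 + 2h_2·m_3 = 6(g'(6) - Δ_2) = 21.
Hence m_0 = 133/15, m_1 = -41/15, m_2 = -73/30, m_3 = 97/15.
On [2, 4], with g_1(x) = a_1 + b_1·(x - 2) + c_1·(x - 2)² + d_1·(x - 2)³: c_1 = m_1/2 = -41/30, d_1 = (m_2 - m_1)/(6h_1) = 1/40, b_1 = Δ_1 - h_1(2m_1 + m_2)/6 = 62/15.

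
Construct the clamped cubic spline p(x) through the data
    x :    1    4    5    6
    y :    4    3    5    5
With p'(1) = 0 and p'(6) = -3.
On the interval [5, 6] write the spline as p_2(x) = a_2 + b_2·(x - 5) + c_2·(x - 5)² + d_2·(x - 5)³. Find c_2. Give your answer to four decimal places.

With σ_i denoting the second derivative at x_i, h_i = 3, 1, 1, and Δ_i = (y_(i+1) − y_i)/h_i = -1/3, 2, 0:
  3·σ_0 + 8·σ_1 + 1·σ_2 = 6(Δ_1 - Δ_0) = 14
  1·σ_1 + 4·σ_2 + 1·σ_3 = 6(Δ_2 - Δ_1) = -12
Clamped end conditions give two more equations: 2h_0·σ_0 + h_0·σ_1 = 6(Δ_0 - p'(1)) = -2 and h_2·σ_2 + 2h_2·σ_3 = 6(p'(6) - Δ_2) = -18.
Forward elimination and back-substitution give σ_0 = -140/87, σ_1 = 74/29, σ_2 = -46/29, σ_3 = -238/29.
On [5, 6], with p_2(x) = a_2 + b_2·(x - 5) + c_2·(x - 5)² + d_2·(x - 5)³: c_2 = σ_2/2 = -23/29, d_2 = (σ_3 - σ_2)/(6h_2) = -32/29, b_2 = Δ_2 - h_2(2σ_2 + σ_3)/6 = 55/29.

-0.7931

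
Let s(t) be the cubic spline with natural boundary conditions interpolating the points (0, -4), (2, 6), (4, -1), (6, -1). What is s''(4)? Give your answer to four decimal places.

Let m_i = s''(x_i). Step sizes h_i = 2, 2, 2; slopes of the chords Δ_i = (y_(i+1) - y_i)/h_i = 5, -7/2, 0.
  2·m_0 + 8·m_1 + 2·m_2 = 6(Δ_1 - Δ_0) = -51
  2·m_1 + 8·m_2 + 2·m_3 = 6(Δ_2 - Δ_1) = 21
Natural end conditions: m_0 = m_3 = 0.
Forward elimination and back-substitution give m_0 = 0, m_1 = -15/2, m_2 = 9/2, m_3 = 0.

4.5000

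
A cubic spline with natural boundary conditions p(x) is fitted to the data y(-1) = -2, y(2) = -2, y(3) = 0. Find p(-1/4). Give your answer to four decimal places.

With m_i denoting the second derivative at x_i, h_i = 3, 1, and Δ_i = (y_(i+1) − y_i)/h_i = 0, 2:
  3·m_0 + 8·m_1 + 1·m_2 = 6(Δ_1 - Δ_0) = 12
Natural end conditions: m_0 = m_2 = 0.
Hence m_0 = 0, m_1 = 3/2, m_2 = 0.
On [-1, 2], p(x) = -2 - 3/4·(x + 1) + 0·(x + 1)² + 1/12·(x + 1)³.
With (x + 1) = 3/4: p(-1/4) = -647/256.

-2.5273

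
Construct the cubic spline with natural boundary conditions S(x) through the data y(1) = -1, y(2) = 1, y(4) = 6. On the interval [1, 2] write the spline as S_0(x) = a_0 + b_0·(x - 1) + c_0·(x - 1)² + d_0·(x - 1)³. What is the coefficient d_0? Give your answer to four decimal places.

0.0833

Put M_i = S'' at the i-th knot. Here h = (1, 2) and Δ = (2, 5/2), so the interior equations h_(i-1)·M_(i-1) + 2(h_(i-1)+h_i)·M_i + h_i·M_(i+1) = 6(Δ_i − Δ_(i-1)) read
  1·M_0 + 6·M_1 + 2·M_2 = 6(Δ_1 - Δ_0) = 3
Natural end conditions: M_0 = M_2 = 0.
Hence M_0 = 0, M_1 = 1/2, M_2 = 0.
On [1, 2], with S_0(x) = a_0 + b_0·(x - 1) + c_0·(x - 1)² + d_0·(x - 1)³: c_0 = M_0/2 = 0, d_0 = (M_1 - M_0)/(6h_0) = 1/12, b_0 = Δ_0 - h_0(2M_0 + M_1)/6 = 23/12.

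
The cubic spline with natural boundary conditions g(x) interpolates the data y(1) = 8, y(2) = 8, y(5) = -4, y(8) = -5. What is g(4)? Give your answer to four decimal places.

0.2248

Write M_i for g''(x_i). With h_i = 1, 3, 3 and divided differences Δ_i = 0, -4, -1/3, the continuity of g' gives the tridiagonal system
  1·M_0 + 8·M_1 + 3·M_2 = 6(Δ_1 - Δ_0) = -24
  3·M_1 + 12·M_2 + 3·M_3 = 6(Δ_2 - Δ_1) = 22
Natural end conditions: M_0 = M_3 = 0.
Solving the tridiagonal system: M_0 = 0, M_1 = -118/29, M_2 = 248/87, M_3 = 0.
On [2, 5], g(x) = 8 - 118/87·(x - 2) - 59/29·(x - 2)² + 301/783·(x - 2)³.
With (x - 2) = 2: g(4) = 176/783.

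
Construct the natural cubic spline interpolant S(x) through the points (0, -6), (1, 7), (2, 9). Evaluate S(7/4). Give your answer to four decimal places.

9.1445

Write m_i for S''(x_i). With h_i = 1, 1 and divided differences Δ_i = 13, 2, the continuity of S' gives the tridiagonal system
  1·m_0 + 4·m_1 + 1·m_2 = 6(Δ_1 - Δ_0) = -66
Natural end conditions: m_0 = m_2 = 0.
Hence m_0 = 0, m_1 = -33/2, m_2 = 0.
On [1, 2], S(x) = 7 + 15/2·(x - 1) - 33/4·(x - 1)² + 11/4·(x - 1)³.
With (x - 1) = 3/4: S(7/4) = 2341/256.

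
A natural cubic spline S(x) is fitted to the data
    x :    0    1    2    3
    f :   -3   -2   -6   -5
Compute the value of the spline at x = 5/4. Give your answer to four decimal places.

With σ_i denoting the second derivative at x_i, h_i = 1, 1, 1, and Δ_i = (y_(i+1) − y_i)/h_i = 1, -4, 1:
  1·σ_0 + 4·σ_1 + 1·σ_2 = 6(Δ_1 - Δ_0) = -30
  1·σ_1 + 4·σ_2 + 1·σ_3 = 6(Δ_2 - Δ_1) = 30
Natural end conditions: σ_0 = σ_3 = 0.
Forward elimination and back-substitution give σ_0 = 0, σ_1 = -10, σ_2 = 10, σ_3 = 0.
On [1, 2], S(x) = -2 - 7/3·(x - 1) - 5·(x - 1)² + 10/3·(x - 1)³.
With (x - 1) = 1/4: S(5/4) = -91/32.

-2.8438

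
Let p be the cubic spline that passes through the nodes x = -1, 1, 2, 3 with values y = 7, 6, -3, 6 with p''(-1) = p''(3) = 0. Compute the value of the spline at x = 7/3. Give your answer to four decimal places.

Write M_i for p''(x_i). With h_i = 2, 1, 1 and divided differences Δ_i = -1/2, -9, 9, the continuity of p' gives the tridiagonal system
  2·M_0 + 6·M_1 + 1·M_2 = 6(Δ_1 - Δ_0) = -51
  1·M_1 + 4·M_2 + 1·M_3 = 6(Δ_2 - Δ_1) = 108
Natural end conditions: M_0 = M_3 = 0.
Forward elimination and back-substitution give M_0 = 0, M_1 = -312/23, M_2 = 699/23, M_3 = 0.
On [2, 3], p(x) = -3 - 26/23·(x - 2) + 699/46·(x - 2)² - 233/46·(x - 2)³.
With (x - 2) = 1/3: p(7/3) = -1165/621.

-1.8760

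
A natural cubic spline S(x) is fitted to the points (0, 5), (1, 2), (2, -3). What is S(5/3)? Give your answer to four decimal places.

Let σ_i = S''(x_i). Step sizes h_i = 1, 1; slopes of the chords Δ_i = (y_(i+1) - y_i)/h_i = -3, -5.
  1·σ_0 + 4·σ_1 + 1·σ_2 = 6(Δ_1 - Δ_0) = -12
Natural end conditions: σ_0 = σ_2 = 0.
Hence σ_0 = 0, σ_1 = -3, σ_2 = 0.
On [1, 2], S(x) = 2 - 4·(x - 1) - 3/2·(x - 1)² + 1/2·(x - 1)³.
With (x - 1) = 2/3: S(5/3) = -32/27.

-1.1852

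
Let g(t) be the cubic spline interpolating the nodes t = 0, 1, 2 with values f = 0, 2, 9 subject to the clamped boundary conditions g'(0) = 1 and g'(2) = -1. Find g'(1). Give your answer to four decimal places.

Let M_i = g''(x_i). Step sizes h_i = 1, 1; slopes of the chords Δ_i = (y_(i+1) - y_i)/h_i = 2, 7.
  1·M_0 + 4·M_1 + 1·M_2 = 6(Δ_1 - Δ_0) = 30
Clamped end conditions give two more equations: 2h_0·M_0 + h_0·M_1 = 6(Δ_0 - g'(0)) = 6 and h_1·M_1 + 2h_1·M_2 = 6(g'(2) - Δ_1) = -48.
Forward elimination and back-substitution give M_0 = -11/2, M_1 = 17, M_2 = -65/2.
On [1, 2], g'(t) = b_1 + 2c_1·(t - 1) + 3d_1·(t - 1)² with b_1 = Δ_1 - h_1(2M_1 + M_2)/6 = 27/4, c_1 = M_1/2 = 17/2, d_1 = (M_2 - M_1)/(6h_1) = -33/4. So g'(1) = 27/4.

6.7500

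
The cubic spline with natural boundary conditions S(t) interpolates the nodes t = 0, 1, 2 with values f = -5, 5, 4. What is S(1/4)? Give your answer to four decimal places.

With M_i denoting the second derivative at x_i, h_i = 1, 1, and Δ_i = (y_(i+1) − y_i)/h_i = 10, -1:
  1·M_0 + 4·M_1 + 1·M_2 = 6(Δ_1 - Δ_0) = -66
Natural end conditions: M_0 = M_2 = 0.
Solving: M_0 = 0, M_1 = -33/2, M_2 = 0.
On [0, 1], S(t) = -5 + 51/4·t + 0·t² - 11/4·t³.
With t = 1/4: S(1/4) = -475/256.

-1.8555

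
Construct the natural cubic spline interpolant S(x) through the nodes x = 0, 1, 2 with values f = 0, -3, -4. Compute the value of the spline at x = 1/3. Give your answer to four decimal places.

-1.1481

Write M_i for S''(x_i). With h_i = 1, 1 and divided differences Δ_i = -3, -1, the continuity of S' gives the tridiagonal system
  1·M_0 + 4·M_1 + 1·M_2 = 6(Δ_1 - Δ_0) = 12
Natural end conditions: M_0 = M_2 = 0.
Solving: M_0 = 0, M_1 = 3, M_2 = 0.
On [0, 1], S(x) = 0 - 7/2·x + 0·x² + 1/2·x³.
With x = 1/3: S(1/3) = -31/27.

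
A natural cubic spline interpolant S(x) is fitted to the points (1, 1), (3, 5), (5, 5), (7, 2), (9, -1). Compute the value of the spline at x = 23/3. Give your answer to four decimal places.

0.9471

With M_i denoting the second derivative at x_i, h_i = 2, 2, 2, 2, and Δ_i = (y_(i+1) − y_i)/h_i = 2, 0, -3/2, -3/2:
  2·M_0 + 8·M_1 + 2·M_2 = 6(Δ_1 - Δ_0) = -12
  2·M_1 + 8·M_2 + 2·M_3 = 6(Δ_2 - Δ_1) = -9
  2·M_2 + 8·M_3 + 2·M_4 = 6(Δ_3 - Δ_2) = 0
Natural end conditions: M_0 = M_4 = 0.
Forward elimination and back-substitution give M_0 = 0, M_1 = -9/7, M_2 = -6/7, M_3 = 3/14, M_4 = 0.
On [7, 9], S(x) = 2 - 23/14·(x - 7) + 3/28·(x - 7)² - 1/56·(x - 7)³.
With (x - 7) = 2/3: S(23/3) = 179/189.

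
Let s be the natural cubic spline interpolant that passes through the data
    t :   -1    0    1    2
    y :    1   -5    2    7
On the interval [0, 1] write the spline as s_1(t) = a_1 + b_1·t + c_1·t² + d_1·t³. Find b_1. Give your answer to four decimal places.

1.2000

Let M_i = s''(x_i). Step sizes h_i = 1, 1, 1; slopes of the chords Δ_i = (y_(i+1) - y_i)/h_i = -6, 7, 5.
  1·M_0 + 4·M_1 + 1·M_2 = 6(Δ_1 - Δ_0) = 78
  1·M_1 + 4·M_2 + 1·M_3 = 6(Δ_2 - Δ_1) = -12
Natural end conditions: M_0 = M_3 = 0.
Solving the tridiagonal system: M_0 = 0, M_1 = 108/5, M_2 = -42/5, M_3 = 0.
On [0, 1], with s_1(t) = a_1 + b_1·t + c_1·t² + d_1·t³: c_1 = M_1/2 = 54/5, d_1 = (M_2 - M_1)/(6h_1) = -5, b_1 = Δ_1 - h_1(2M_1 + M_2)/6 = 6/5.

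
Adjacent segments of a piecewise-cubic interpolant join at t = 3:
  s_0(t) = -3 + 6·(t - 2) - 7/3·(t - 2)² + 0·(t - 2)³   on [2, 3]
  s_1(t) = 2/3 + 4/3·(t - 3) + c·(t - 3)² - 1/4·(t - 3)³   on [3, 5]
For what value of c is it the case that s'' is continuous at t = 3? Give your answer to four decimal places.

s_0''(t) = -14/3 + 0·(t - 2), so s_0''(3) = -14/3. On the right, s_1''(3) = 2c, so c = -7/3.

-2.3333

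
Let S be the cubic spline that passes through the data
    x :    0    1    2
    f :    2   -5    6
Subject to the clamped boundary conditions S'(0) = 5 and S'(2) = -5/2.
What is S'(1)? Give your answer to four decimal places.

2.3750

Let M_i = S''(x_i). Step sizes h_i = 1, 1; slopes of the chords Δ_i = (y_(i+1) - y_i)/h_i = -7, 11.
  1·M_0 + 4·M_1 + 1·M_2 = 6(Δ_1 - Δ_0) = 108
Clamped end conditions give two more equations: 2h_0·M_0 + h_0·M_1 = 6(Δ_0 - S'(0)) = -72 and h_1·M_1 + 2h_1·M_2 = 6(S'(2) - Δ_1) = -81.
Forward elimination and back-substitution give M_0 = -267/4, M_1 = 123/2, M_2 = -285/4.
On [1, 2], S'(x) = b_1 + 2c_1·(x - 1) + 3d_1·(x - 1)² with b_1 = Δ_1 - h_1(2M_1 + M_2)/6 = 19/8, c_1 = M_1/2 = 123/4, d_1 = (M_2 - M_1)/(6h_1) = -177/8. So S'(1) = 19/8.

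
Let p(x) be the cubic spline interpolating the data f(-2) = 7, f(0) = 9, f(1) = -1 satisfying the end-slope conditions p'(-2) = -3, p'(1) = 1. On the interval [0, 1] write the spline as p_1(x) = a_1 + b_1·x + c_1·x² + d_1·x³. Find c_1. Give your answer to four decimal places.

-12.3333

Put m_i = p'' at the i-th knot. Here h = (2, 1) and Δ = (1, -10), so the interior equations h_(i-1)·m_(i-1) + 2(h_(i-1)+h_i)·m_i + h_i·m_(i+1) = 6(Δ_i − Δ_(i-1)) read
  2·m_0 + 6·m_1 + 1·m_2 = 6(Δ_1 - Δ_0) = -66
Clamped end conditions give two more equations: 2h_0·m_0 + h_0·m_1 = 6(Δ_0 - p'(-2)) = 24 and h_1·m_1 + 2h_1·m_2 = 6(p'(1) - Δ_1) = 66.
Solving: m_0 = 55/3, m_1 = -74/3, m_2 = 136/3.
On [0, 1], with p_1(x) = a_1 + b_1·x + c_1·x² + d_1·x³: c_1 = m_1/2 = -37/3, d_1 = (m_2 - m_1)/(6h_1) = 35/3, b_1 = Δ_1 - h_1(2m_1 + m_2)/6 = -28/3.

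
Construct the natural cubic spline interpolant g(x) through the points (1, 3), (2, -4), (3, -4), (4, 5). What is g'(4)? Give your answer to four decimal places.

10.9333

Let σ_i = g''(x_i). Step sizes h_i = 1, 1, 1; slopes of the chords Δ_i = (y_(i+1) - y_i)/h_i = -7, 0, 9.
  1·σ_0 + 4·σ_1 + 1·σ_2 = 6(Δ_1 - Δ_0) = 42
  1·σ_1 + 4·σ_2 + 1·σ_3 = 6(Δ_2 - Δ_1) = 54
Natural end conditions: σ_0 = σ_3 = 0.
Solving the tridiagonal system: σ_0 = 0, σ_1 = 38/5, σ_2 = 58/5, σ_3 = 0.
On [3, 4], g'(x) = b_2 + 2c_2·(x - 3) + 3d_2·(x - 3)² with b_2 = Δ_2 - h_2(2σ_2 + σ_3)/6 = 77/15, c_2 = σ_2/2 = 29/5, d_2 = (σ_3 - σ_2)/(6h_2) = -29/15. So g'(4) = 164/15.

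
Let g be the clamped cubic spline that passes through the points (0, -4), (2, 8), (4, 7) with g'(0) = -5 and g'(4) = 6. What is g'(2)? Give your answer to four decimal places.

3.8750

With m_i denoting the second derivative at x_i, h_i = 2, 2, and Δ_i = (y_(i+1) − y_i)/h_i = 6, -1/2:
  2·m_0 + 8·m_1 + 2·m_2 = 6(Δ_1 - Δ_0) = -39
Clamped end conditions give two more equations: 2h_0·m_0 + h_0·m_1 = 6(Δ_0 - g'(0)) = 66 and h_1·m_1 + 2h_1·m_2 = 6(g'(4) - Δ_1) = 39.
Solving: m_0 = 193/8, m_1 = -61/4, m_2 = 139/8.
On [2, 4], g'(x) = b_1 + 2c_1·(x - 2) + 3d_1·(x - 2)² with b_1 = Δ_1 - h_1(2m_1 + m_2)/6 = 31/8, c_1 = m_1/2 = -61/8, d_1 = (m_2 - m_1)/(6h_1) = 87/32. So g'(2) = 31/8.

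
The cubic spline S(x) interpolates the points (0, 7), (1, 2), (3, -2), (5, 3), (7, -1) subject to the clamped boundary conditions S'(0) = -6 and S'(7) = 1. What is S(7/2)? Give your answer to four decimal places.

With M_i denoting the second derivative at x_i, h_i = 1, 2, 2, 2, and Δ_i = (y_(i+1) − y_i)/h_i = -5, -2, 5/2, -2:
  1·M_0 + 6·M_1 + 2·M_2 = 6(Δ_1 - Δ_0) = 18
  2·M_1 + 8·M_2 + 2·M_3 = 6(Δ_2 - Δ_1) = 27
  2·M_2 + 8·M_3 + 2·M_4 = 6(Δ_3 - Δ_2) = -27
Clamped end conditions give two more equations: 2h_0·M_0 + h_0·M_1 = 6(Δ_0 - S'(0)) = 6 and h_3·M_3 + 2h_3·M_4 = 6(S'(7) - Δ_3) = 18.
Forward elimination and back-substitution give M_0 = 5/2, M_1 = 1, M_2 = 19/4, M_3 = -13/2, M_4 = 31/4.
On [3, 5], S(x) = -2 + 3/2·(x - 3) + 19/8·(x - 3)² - 15/16·(x - 3)³.
With (x - 3) = 1/2: S(7/2) = -99/128.

-0.7734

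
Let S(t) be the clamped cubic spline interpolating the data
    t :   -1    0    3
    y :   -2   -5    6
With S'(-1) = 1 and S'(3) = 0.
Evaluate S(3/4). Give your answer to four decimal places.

-4.2832

With σ_i denoting the second derivative at x_i, h_i = 1, 3, and Δ_i = (y_(i+1) − y_i)/h_i = -3, 11/3:
  1·σ_0 + 8·σ_1 + 3·σ_2 = 6(Δ_1 - Δ_0) = 40
Clamped end conditions give two more equations: 2h_0·σ_0 + h_0·σ_1 = 6(Δ_0 - S'(-1)) = -24 and h_1·σ_1 + 2h_1·σ_2 = 6(S'(3) - Δ_1) = -22.
Solving: σ_0 = -69/4, σ_1 = 21/2, σ_2 = -107/12.
On [0, 3], S(t) = -5 - 19/8·t + 21/4·t² - 233/216·t³.
With t = 3/4: S(3/4) = -2193/512.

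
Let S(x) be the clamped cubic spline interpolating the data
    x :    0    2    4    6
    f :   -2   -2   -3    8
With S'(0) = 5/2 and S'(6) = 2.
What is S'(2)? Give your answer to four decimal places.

-1.9333

Let M_i = S''(x_i). Step sizes h_i = 2, 2, 2; slopes of the chords Δ_i = (y_(i+1) - y_i)/h_i = 0, -1/2, 11/2.
  2·M_0 + 8·M_1 + 2·M_2 = 6(Δ_1 - Δ_0) = -3
  2·M_1 + 8·M_2 + 2·M_3 = 6(Δ_2 - Δ_1) = 36
Clamped end conditions give two more equations: 2h_0·M_0 + h_0·M_1 = 6(Δ_0 - S'(0)) = -15 and h_2·M_2 + 2h_2·M_3 = 6(S'(6) - Δ_2) = -21.
Solving the tridiagonal system: M_0 = -46/15, M_1 = -41/30, M_2 = 211/30, M_3 = -263/30.
On [2, 4], S'(x) = b_1 + 2c_1·(x - 2) + 3d_1·(x - 2)² with b_1 = Δ_1 - h_1(2M_1 + M_2)/6 = -29/15, c_1 = M_1/2 = -41/60, d_1 = (M_2 - M_1)/(6h_1) = 7/10. So S'(2) = -29/15.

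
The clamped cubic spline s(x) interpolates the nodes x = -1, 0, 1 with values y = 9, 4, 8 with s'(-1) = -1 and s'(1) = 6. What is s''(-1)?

-22

With M_i denoting the second derivative at x_i, h_i = 1, 1, and Δ_i = (y_(i+1) − y_i)/h_i = -5, 4:
  1·M_0 + 4·M_1 + 1·M_2 = 6(Δ_1 - Δ_0) = 54
Clamped end conditions give two more equations: 2h_0·M_0 + h_0·M_1 = 6(Δ_0 - s'(-1)) = -24 and h_1·M_1 + 2h_1·M_2 = 6(s'(1) - Δ_1) = 12.
Solving: M_0 = -22, M_1 = 20, M_2 = -4.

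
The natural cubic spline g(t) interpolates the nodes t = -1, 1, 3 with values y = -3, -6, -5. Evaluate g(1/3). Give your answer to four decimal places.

-5.3704

Write σ_i for g''(x_i). With h_i = 2, 2 and divided differences Δ_i = -3/2, 1/2, the continuity of g' gives the tridiagonal system
  2·σ_0 + 8·σ_1 + 2·σ_2 = 6(Δ_1 - Δ_0) = 12
Natural end conditions: σ_0 = σ_2 = 0.
Solving: σ_0 = 0, σ_1 = 3/2, σ_2 = 0.
On [-1, 1], g(t) = -3 - 2·(t + 1) + 0·(t + 1)² + 1/8·(t + 1)³.
With (t + 1) = 4/3: g(1/3) = -145/27.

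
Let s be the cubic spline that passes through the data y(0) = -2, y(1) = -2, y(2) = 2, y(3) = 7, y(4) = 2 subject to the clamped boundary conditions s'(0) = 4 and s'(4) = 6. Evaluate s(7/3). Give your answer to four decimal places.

Put M_i = s'' at the i-th knot. Here h = (1, 1, 1, 1) and Δ = (0, 4, 5, -5), so the interior equations h_(i-1)·M_(i-1) + 2(h_(i-1)+h_i)·M_i + h_i·M_(i+1) = 6(Δ_i − Δ_(i-1)) read
  1·M_0 + 4·M_1 + 1·M_2 = 6(Δ_1 - Δ_0) = 24
  1·M_1 + 4·M_2 + 1·M_3 = 6(Δ_2 - Δ_1) = 6
  1·M_2 + 4·M_3 + 1·M_4 = 6(Δ_3 - Δ_2) = -60
Clamped end conditions give two more equations: 2h_0·M_0 + h_0·M_1 = 6(Δ_0 - s'(0)) = -24 and h_3·M_3 + 2h_3·M_4 = 6(s'(4) - Δ_3) = 66.
Solving: M_0 = -227/14, M_1 = 59/7, M_2 = 13/2, M_3 = -199/7, M_4 = 661/14.
On [2, 3], s(x) = 2 + 53/7·(x - 2) + 13/4·(x - 2)² - 163/28·(x - 2)³.
With (x - 2) = 1/3: s(7/3) = 1765/378.

4.6693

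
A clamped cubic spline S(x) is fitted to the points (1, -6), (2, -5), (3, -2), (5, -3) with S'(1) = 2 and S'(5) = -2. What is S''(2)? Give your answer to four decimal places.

5.5455

Let M_i = S''(x_i). Step sizes h_i = 1, 1, 2; slopes of the chords Δ_i = (y_(i+1) - y_i)/h_i = 1, 3, -1/2.
  1·M_0 + 4·M_1 + 1·M_2 = 6(Δ_1 - Δ_0) = 12
  1·M_1 + 6·M_2 + 2·M_3 = 6(Δ_2 - Δ_1) = -21
Clamped end conditions give two more equations: 2h_0·M_0 + h_0·M_1 = 6(Δ_0 - S'(1)) = -6 and h_2·M_2 + 2h_2·M_3 = 6(S'(5) - Δ_2) = -9.
Hence M_0 = -127/22, M_1 = 61/11, M_2 = -97/22, M_3 = -1/22.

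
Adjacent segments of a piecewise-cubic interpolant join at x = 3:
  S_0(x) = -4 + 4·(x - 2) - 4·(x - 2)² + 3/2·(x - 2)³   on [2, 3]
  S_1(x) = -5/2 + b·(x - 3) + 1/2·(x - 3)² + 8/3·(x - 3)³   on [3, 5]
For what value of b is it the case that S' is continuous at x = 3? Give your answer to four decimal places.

0.5000

S_0'(x) = 4 - 8·(x - 2) + 9/2·(x - 2)², so S_0'(3) = 1/2. On the right, S_1'(3) = b, so b = 1/2.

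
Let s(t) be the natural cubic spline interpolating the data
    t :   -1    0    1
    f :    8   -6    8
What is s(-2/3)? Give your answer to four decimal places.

With σ_i denoting the second derivative at x_i, h_i = 1, 1, and Δ_i = (y_(i+1) − y_i)/h_i = -14, 14:
  1·σ_0 + 4·σ_1 + 1·σ_2 = 6(Δ_1 - Δ_0) = 168
Natural end conditions: σ_0 = σ_2 = 0.
Solving: σ_0 = 0, σ_1 = 42, σ_2 = 0.
On [-1, 0], s(t) = 8 - 21·(t + 1) + 0·(t + 1)² + 7·(t + 1)³.
With (t + 1) = 1/3: s(-2/3) = 34/27.

1.2593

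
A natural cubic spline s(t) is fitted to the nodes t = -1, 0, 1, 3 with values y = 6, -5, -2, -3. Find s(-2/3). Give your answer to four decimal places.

1.2061

Put σ_i = s'' at the i-th knot. Here h = (1, 1, 2) and Δ = (-11, 3, -1/2), so the interior equations h_(i-1)·σ_(i-1) + 2(h_(i-1)+h_i)·σ_i + h_i·σ_(i+1) = 6(Δ_i − Δ_(i-1)) read
  1·σ_0 + 4·σ_1 + 1·σ_2 = 6(Δ_1 - Δ_0) = 84
  1·σ_1 + 6·σ_2 + 2·σ_3 = 6(Δ_2 - Δ_1) = -21
Natural end conditions: σ_0 = σ_3 = 0.
Hence σ_0 = 0, σ_1 = 525/23, σ_2 = -168/23, σ_3 = 0.
On [-1, 0], s(t) = 6 - 681/46·(t + 1) + 0·(t + 1)² + 175/46·(t + 1)³.
With (t + 1) = 1/3: s(-2/3) = 749/621.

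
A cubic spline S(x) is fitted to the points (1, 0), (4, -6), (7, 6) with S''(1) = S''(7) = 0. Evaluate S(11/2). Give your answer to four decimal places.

Write m_i for S''(x_i). With h_i = 3, 3 and divided differences Δ_i = -2, 4, the continuity of S' gives the tridiagonal system
  3·m_0 + 12·m_1 + 3·m_2 = 6(Δ_1 - Δ_0) = 36
Natural end conditions: m_0 = m_2 = 0.
Solving the tridiagonal system: m_0 = 0, m_1 = 3, m_2 = 0.
On [4, 7], S(x) = -6 + 1·(x - 4) + 3/2·(x - 4)² - 1/6·(x - 4)³.
With (x - 4) = 3/2: S(11/2) = -27/16.

-1.6875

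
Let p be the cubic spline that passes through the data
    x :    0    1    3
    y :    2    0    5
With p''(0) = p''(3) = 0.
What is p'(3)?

4

With m_i denoting the second derivative at x_i, h_i = 1, 2, and Δ_i = (y_(i+1) − y_i)/h_i = -2, 5/2:
  1·m_0 + 6·m_1 + 2·m_2 = 6(Δ_1 - Δ_0) = 27
Natural end conditions: m_0 = m_2 = 0.
Solving: m_0 = 0, m_1 = 9/2, m_2 = 0.
On [1, 3], p'(x) = b_1 + 2c_1·(x - 1) + 3d_1·(x - 1)² with b_1 = Δ_1 - h_1(2m_1 + m_2)/6 = -1/2, c_1 = m_1/2 = 9/4, d_1 = (m_2 - m_1)/(6h_1) = -3/8. So p'(3) = 4.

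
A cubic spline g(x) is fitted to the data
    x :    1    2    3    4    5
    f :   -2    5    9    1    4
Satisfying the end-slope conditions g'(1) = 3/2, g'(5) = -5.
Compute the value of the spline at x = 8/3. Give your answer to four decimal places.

9.3737

Write M_i for g''(x_i). With h_i = 1, 1, 1, 1 and divided differences Δ_i = 7, 4, -8, 3, the continuity of g' gives the tridiagonal system
  1·M_0 + 4·M_1 + 1·M_2 = 6(Δ_1 - Δ_0) = -18
  1·M_1 + 4·M_2 + 1·M_3 = 6(Δ_2 - Δ_1) = -72
  1·M_2 + 4·M_3 + 1·M_4 = 6(Δ_3 - Δ_2) = 66
Clamped end conditions give two more equations: 2h_0·M_0 + h_0·M_1 = 6(Δ_0 - g'(1)) = 33 and h_3·M_3 + 2h_3·M_4 = 6(g'(5) - Δ_3) = -48.
Forward elimination and back-substitution give M_0 = 995/56, M_1 = -71/28, M_2 = -205/8, M_3 = 925/28, M_4 = -2269/56.
On [2, 3], g(x) = 5 + 1021/112·(x - 2) - 71/56·(x - 2)² - 431/112·(x - 2)³.
With (x - 2) = 2/3: g(8/3) = 14173/1512.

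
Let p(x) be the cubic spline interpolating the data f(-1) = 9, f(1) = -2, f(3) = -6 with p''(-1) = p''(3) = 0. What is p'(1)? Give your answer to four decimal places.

-3.7500

Write M_i for p''(x_i). With h_i = 2, 2 and divided differences Δ_i = -11/2, -2, the continuity of p' gives the tridiagonal system
  2·M_0 + 8·M_1 + 2·M_2 = 6(Δ_1 - Δ_0) = 21
Natural end conditions: M_0 = M_2 = 0.
Hence M_0 = 0, M_1 = 21/8, M_2 = 0.
On [1, 3], p'(x) = b_1 + 2c_1·(x - 1) + 3d_1·(x - 1)² with b_1 = Δ_1 - h_1(2M_1 + M_2)/6 = -15/4, c_1 = M_1/2 = 21/16, d_1 = (M_2 - M_1)/(6h_1) = -7/32. So p'(1) = -15/4.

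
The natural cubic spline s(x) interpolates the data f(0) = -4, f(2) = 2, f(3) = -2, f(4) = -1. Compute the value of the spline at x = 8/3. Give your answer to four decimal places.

-0.8374

Let M_i = s''(x_i). Step sizes h_i = 2, 1, 1; slopes of the chords Δ_i = (y_(i+1) - y_i)/h_i = 3, -4, 1.
  2·M_0 + 6·M_1 + 1·M_2 = 6(Δ_1 - Δ_0) = -42
  1·M_1 + 4·M_2 + 1·M_3 = 6(Δ_2 - Δ_1) = 30
Natural end conditions: M_0 = M_3 = 0.
Hence M_0 = 0, M_1 = -198/23, M_2 = 222/23, M_3 = 0.
On [2, 3], s(x) = 2 - 63/23·(x - 2) - 99/23·(x - 2)² + 70/23·(x - 2)³.
With (x - 2) = 2/3: s(8/3) = -520/621.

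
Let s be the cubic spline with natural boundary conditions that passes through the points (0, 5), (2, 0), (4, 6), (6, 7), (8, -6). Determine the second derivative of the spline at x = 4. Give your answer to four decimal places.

Write M_i for s''(x_i). With h_i = 2, 2, 2, 2 and divided differences Δ_i = -5/2, 3, 1/2, -13/2, the continuity of s' gives the tridiagonal system
  2·M_0 + 8·M_1 + 2·M_2 = 6(Δ_1 - Δ_0) = 33
  2·M_1 + 8·M_2 + 2·M_3 = 6(Δ_2 - Δ_1) = -15
  2·M_2 + 8·M_3 + 2·M_4 = 6(Δ_3 - Δ_2) = -42
Natural end conditions: M_0 = M_4 = 0.
Forward elimination and back-substitution give M_0 = 0, M_1 = 513/112, M_2 = -51/28, M_3 = -537/112, M_4 = 0.

-1.8214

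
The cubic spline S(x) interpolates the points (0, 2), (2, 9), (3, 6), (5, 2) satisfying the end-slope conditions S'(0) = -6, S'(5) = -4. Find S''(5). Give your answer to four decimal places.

-5.6563

Let m_i = S''(x_i). Step sizes h_i = 2, 1, 2; slopes of the chords Δ_i = (y_(i+1) - y_i)/h_i = 7/2, -3, -2.
  2·m_0 + 6·m_1 + 1·m_2 = 6(Δ_1 - Δ_0) = -39
  1·m_1 + 6·m_2 + 2·m_3 = 6(Δ_2 - Δ_1) = 6
Clamped end conditions give two more equations: 2h_0·m_0 + h_0·m_1 = 6(Δ_0 - S'(0)) = 57 and h_2·m_2 + 2h_2·m_3 = 6(S'(5) - Δ_2) = -12.
Solving the tridiagonal system: m_0 = 689/32, m_1 = -233/16, m_2 = 85/16, m_3 = -181/32.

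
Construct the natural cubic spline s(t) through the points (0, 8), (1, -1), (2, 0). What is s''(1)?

Let m_i = s''(x_i). Step sizes h_i = 1, 1; slopes of the chords Δ_i = (y_(i+1) - y_i)/h_i = -9, 1.
  1·m_0 + 4·m_1 + 1·m_2 = 6(Δ_1 - Δ_0) = 60
Natural end conditions: m_0 = m_2 = 0.
Solving: m_0 = 0, m_1 = 15, m_2 = 0.

15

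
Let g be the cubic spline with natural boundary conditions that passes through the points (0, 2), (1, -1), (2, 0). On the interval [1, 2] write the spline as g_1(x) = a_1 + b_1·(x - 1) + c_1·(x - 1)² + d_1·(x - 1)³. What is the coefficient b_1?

Write M_i for g''(x_i). With h_i = 1, 1 and divided differences Δ_i = -3, 1, the continuity of g' gives the tridiagonal system
  1·M_0 + 4·M_1 + 1·M_2 = 6(Δ_1 - Δ_0) = 24
Natural end conditions: M_0 = M_2 = 0.
Solving the tridiagonal system: M_0 = 0, M_1 = 6, M_2 = 0.
On [1, 2], with g_1(x) = a_1 + b_1·(x - 1) + c_1·(x - 1)² + d_1·(x - 1)³: c_1 = M_1/2 = 3, d_1 = (M_2 - M_1)/(6h_1) = -1, b_1 = Δ_1 - h_1(2M_1 + M_2)/6 = -1.

-1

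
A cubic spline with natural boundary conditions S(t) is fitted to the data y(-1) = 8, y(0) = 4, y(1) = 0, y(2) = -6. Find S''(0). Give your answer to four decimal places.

Let σ_i = S''(x_i). Step sizes h_i = 1, 1, 1; slopes of the chords Δ_i = (y_(i+1) - y_i)/h_i = -4, -4, -6.
  1·σ_0 + 4·σ_1 + 1·σ_2 = 6(Δ_1 - Δ_0) = 0
  1·σ_1 + 4·σ_2 + 1·σ_3 = 6(Δ_2 - Δ_1) = -12
Natural end conditions: σ_0 = σ_3 = 0.
Solving the tridiagonal system: σ_0 = 0, σ_1 = 4/5, σ_2 = -16/5, σ_3 = 0.

0.8000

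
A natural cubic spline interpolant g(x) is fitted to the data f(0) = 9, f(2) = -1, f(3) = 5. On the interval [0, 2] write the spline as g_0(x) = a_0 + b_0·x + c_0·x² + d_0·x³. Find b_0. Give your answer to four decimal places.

-8.6667

Put M_i = g'' at the i-th knot. Here h = (2, 1) and Δ = (-5, 6), so the interior equations h_(i-1)·M_(i-1) + 2(h_(i-1)+h_i)·M_i + h_i·M_(i+1) = 6(Δ_i − Δ_(i-1)) read
  2·M_0 + 6·M_1 + 1·M_2 = 6(Δ_1 - Δ_0) = 66
Natural end conditions: M_0 = M_2 = 0.
Solving the tridiagonal system: M_0 = 0, M_1 = 11, M_2 = 0.
On [0, 2], with g_0(x) = a_0 + b_0·x + c_0·x² + d_0·x³: c_0 = M_0/2 = 0, d_0 = (M_1 - M_0)/(6h_0) = 11/12, b_0 = Δ_0 - h_0(2M_0 + M_1)/6 = -26/3.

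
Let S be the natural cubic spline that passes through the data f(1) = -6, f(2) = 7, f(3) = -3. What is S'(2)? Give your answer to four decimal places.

1.5000

Write M_i for S''(x_i). With h_i = 1, 1 and divided differences Δ_i = 13, -10, the continuity of S' gives the tridiagonal system
  1·M_0 + 4·M_1 + 1·M_2 = 6(Δ_1 - Δ_0) = -138
Natural end conditions: M_0 = M_2 = 0.
Hence M_0 = 0, M_1 = -69/2, M_2 = 0.
On [2, 3], S'(x) = b_1 + 2c_1·(x - 2) + 3d_1·(x - 2)² with b_1 = Δ_1 - h_1(2M_1 + M_2)/6 = 3/2, c_1 = M_1/2 = -69/4, d_1 = (M_2 - M_1)/(6h_1) = 23/4. So S'(2) = 3/2.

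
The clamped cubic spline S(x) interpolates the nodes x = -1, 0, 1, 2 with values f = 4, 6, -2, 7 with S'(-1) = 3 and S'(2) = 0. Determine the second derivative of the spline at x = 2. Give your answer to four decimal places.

-49.6000

With M_i denoting the second derivative at x_i, h_i = 1, 1, 1, and Δ_i = (y_(i+1) − y_i)/h_i = 2, -8, 9:
  1·M_0 + 4·M_1 + 1·M_2 = 6(Δ_1 - Δ_0) = -60
  1·M_1 + 4·M_2 + 1·M_3 = 6(Δ_2 - Δ_1) = 102
Clamped end conditions give two more equations: 2h_0·M_0 + h_0·M_1 = 6(Δ_0 - S'(-1)) = -6 and h_2·M_2 + 2h_2·M_3 = 6(S'(2) - Δ_2) = -54.
Hence M_0 = 58/5, M_1 = -146/5, M_2 = 226/5, M_3 = -248/5.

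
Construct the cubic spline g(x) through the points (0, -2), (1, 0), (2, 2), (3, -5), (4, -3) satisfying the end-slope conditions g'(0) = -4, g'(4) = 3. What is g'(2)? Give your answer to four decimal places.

-4.1429

Write M_i for g''(x_i). With h_i = 1, 1, 1, 1 and divided differences Δ_i = 2, 2, -7, 2, the continuity of g' gives the tridiagonal system
  1·M_0 + 4·M_1 + 1·M_2 = 6(Δ_1 - Δ_0) = 0
  1·M_1 + 4·M_2 + 1·M_3 = 6(Δ_2 - Δ_1) = -54
  1·M_2 + 4·M_3 + 1·M_4 = 6(Δ_3 - Δ_2) = 54
Clamped end conditions give two more equations: 2h_0·M_0 + h_0·M_1 = 6(Δ_0 - g'(0)) = 36 and h_3·M_3 + 2h_3·M_4 = 6(g'(4) - Δ_3) = 6.
Hence M_0 = 251/14, M_1 = 1/7, M_2 = -37/2, M_3 = 139/7, M_4 = -97/14.
On [2, 3], g'(x) = b_2 + 2c_2·(x - 2) + 3d_2·(x - 2)² with b_2 = Δ_2 - h_2(2M_2 + M_3)/6 = -29/7, c_2 = M_2/2 = -37/4, d_2 = (M_3 - M_2)/(6h_2) = 179/28. So g'(2) = -29/7.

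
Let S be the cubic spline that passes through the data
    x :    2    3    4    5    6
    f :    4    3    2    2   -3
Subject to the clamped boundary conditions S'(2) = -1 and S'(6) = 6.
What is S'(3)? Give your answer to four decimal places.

Put m_i = S'' at the i-th knot. Here h = (1, 1, 1, 1) and Δ = (-1, -1, 0, -5), so the interior equations h_(i-1)·m_(i-1) + 2(h_(i-1)+h_i)·m_i + h_i·m_(i+1) = 6(Δ_i − Δ_(i-1)) read
  1·m_0 + 4·m_1 + 1·m_2 = 6(Δ_1 - Δ_0) = 0
  1·m_1 + 4·m_2 + 1·m_3 = 6(Δ_2 - Δ_1) = 6
  1·m_2 + 4·m_3 + 1·m_4 = 6(Δ_3 - Δ_2) = -30
Clamped end conditions give two more equations: 2h_0·m_0 + h_0·m_1 = 6(Δ_0 - S'(2)) = 0 and h_3·m_3 + 2h_3·m_4 = 6(S'(6) - Δ_3) = 66.
Forward elimination and back-substitution give m_0 = 1, m_1 = -2, m_2 = 7, m_3 = -20, m_4 = 43.
On [3, 4], S'(x) = b_1 + 2c_1·(x - 3) + 3d_1·(x - 3)² with b_1 = Δ_1 - h_1(2m_1 + m_2)/6 = -3/2, c_1 = m_1/2 = -1, d_1 = (m_2 - m_1)/(6h_1) = 3/2. So S'(3) = -3/2.

-1.5000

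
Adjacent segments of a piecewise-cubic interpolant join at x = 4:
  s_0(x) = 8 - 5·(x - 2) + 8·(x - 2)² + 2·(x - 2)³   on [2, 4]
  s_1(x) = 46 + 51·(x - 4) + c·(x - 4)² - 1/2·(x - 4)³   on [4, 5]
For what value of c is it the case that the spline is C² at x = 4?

s_0''(x) = 16 + 12·(x - 2), so s_0''(4) = 40. On the right, s_1''(4) = 2c, so c = 20.

20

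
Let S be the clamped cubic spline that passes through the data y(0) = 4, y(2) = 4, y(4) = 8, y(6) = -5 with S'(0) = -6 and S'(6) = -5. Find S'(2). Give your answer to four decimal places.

Let σ_i = S''(x_i). Step sizes h_i = 2, 2, 2; slopes of the chords Δ_i = (y_(i+1) - y_i)/h_i = 0, 2, -13/2.
  2·σ_0 + 8·σ_1 + 2·σ_2 = 6(Δ_1 - Δ_0) = 12
  2·σ_1 + 8·σ_2 + 2·σ_3 = 6(Δ_2 - Δ_1) = -51
Clamped end conditions give two more equations: 2h_0·σ_0 + h_0·σ_1 = 6(Δ_0 - S'(0)) = 36 and h_2·σ_2 + 2h_2·σ_3 = 6(S'(6) - Δ_2) = 9.
Forward elimination and back-substitution give σ_0 = 247/30, σ_1 = 23/15, σ_2 = -251/30, σ_3 = 193/30.
On [2, 4], S'(x) = b_1 + 2c_1·(x - 2) + 3d_1·(x - 2)² with b_1 = Δ_1 - h_1(2σ_1 + σ_2)/6 = 113/30, c_1 = σ_1/2 = 23/30, d_1 = (σ_2 - σ_1)/(6h_1) = -33/40. So S'(2) = 113/30.

3.7667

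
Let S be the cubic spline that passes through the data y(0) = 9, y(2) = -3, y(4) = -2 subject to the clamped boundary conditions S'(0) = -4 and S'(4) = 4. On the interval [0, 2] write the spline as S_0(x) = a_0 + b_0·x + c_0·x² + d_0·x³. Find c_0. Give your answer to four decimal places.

Let M_i = S''(x_i). Step sizes h_i = 2, 2; slopes of the chords Δ_i = (y_(i+1) - y_i)/h_i = -6, 1/2.
  2·M_0 + 8·M_1 + 2·M_2 = 6(Δ_1 - Δ_0) = 39
Clamped end conditions give two more equations: 2h_0·M_0 + h_0·M_1 = 6(Δ_0 - S'(0)) = -12 and h_1·M_1 + 2h_1·M_2 = 6(S'(4) - Δ_1) = 21.
Solving: M_0 = -47/8, M_1 = 23/4, M_2 = 19/8.
On [0, 2], with S_0(x) = a_0 + b_0·x + c_0·x² + d_0·x³: c_0 = M_0/2 = -47/16, d_0 = (M_1 - M_0)/(6h_0) = 31/32, b_0 = Δ_0 - h_0(2M_0 + M_1)/6 = -4.

-2.9375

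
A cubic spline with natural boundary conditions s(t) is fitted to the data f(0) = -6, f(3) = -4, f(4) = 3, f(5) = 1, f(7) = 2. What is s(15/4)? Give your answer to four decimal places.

1.8871

With M_i denoting the second derivative at x_i, h_i = 3, 1, 1, 2, and Δ_i = (y_(i+1) − y_i)/h_i = 2/3, 7, -2, 1/2:
  3·M_0 + 8·M_1 + 1·M_2 = 6(Δ_1 - Δ_0) = 38
  1·M_1 + 4·M_2 + 1·M_3 = 6(Δ_2 - Δ_1) = -54
  1·M_2 + 6·M_3 + 2·M_4 = 6(Δ_3 - Δ_2) = 15
Natural end conditions: M_0 = M_4 = 0.
Solving the tridiagonal system: M_0 = 0, M_1 = 1213/178, M_2 = -1470/89, M_3 = 935/178, M_4 = 0.
On [3, 4], s(t) = -4 + 3995/534·(t - 3) + 1213/356·(t - 3)² - 4153/1068·(t - 3)³.
With (t - 3) = 3/4: s(15/4) = 42995/22784.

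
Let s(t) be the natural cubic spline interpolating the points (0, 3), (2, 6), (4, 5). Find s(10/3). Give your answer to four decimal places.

5.6296

Write σ_i for s''(x_i). With h_i = 2, 2 and divided differences Δ_i = 3/2, -1/2, the continuity of s' gives the tridiagonal system
  2·σ_0 + 8·σ_1 + 2·σ_2 = 6(Δ_1 - Δ_0) = -12
Natural end conditions: σ_0 = σ_2 = 0.
Forward elimination and back-substitution give σ_0 = 0, σ_1 = -3/2, σ_2 = 0.
On [2, 4], s(t) = 6 + 1/2·(t - 2) - 3/4·(t - 2)² + 1/8·(t - 2)³.
With (t - 2) = 4/3: s(10/3) = 152/27.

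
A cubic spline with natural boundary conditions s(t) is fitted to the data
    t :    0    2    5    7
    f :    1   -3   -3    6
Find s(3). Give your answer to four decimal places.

-4.3810

With M_i denoting the second derivative at x_i, h_i = 2, 3, 2, and Δ_i = (y_(i+1) − y_i)/h_i = -2, 0, 9/2:
  2·M_0 + 10·M_1 + 3·M_2 = 6(Δ_1 - Δ_0) = 12
  3·M_1 + 10·M_2 + 2·M_3 = 6(Δ_2 - Δ_1) = 27
Natural end conditions: M_0 = M_3 = 0.
Solving the tridiagonal system: M_0 = 0, M_1 = 3/7, M_2 = 18/7, M_3 = 0.
On [2, 5], s(t) = -3 - 12/7·(t - 2) + 3/14·(t - 2)² + 5/42·(t - 2)³.
With (t - 2) = 1: s(3) = -92/21.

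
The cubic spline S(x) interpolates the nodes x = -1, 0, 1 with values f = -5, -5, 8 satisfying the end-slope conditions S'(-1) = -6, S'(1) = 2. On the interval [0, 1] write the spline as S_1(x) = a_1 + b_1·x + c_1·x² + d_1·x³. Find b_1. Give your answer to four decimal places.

Write σ_i for S''(x_i). With h_i = 1, 1 and divided differences Δ_i = 0, 13, the continuity of S' gives the tridiagonal system
  1·σ_0 + 4·σ_1 + 1·σ_2 = 6(Δ_1 - Δ_0) = 78
Clamped end conditions give two more equations: 2h_0·σ_0 + h_0·σ_1 = 6(Δ_0 - S'(-1)) = 36 and h_1·σ_1 + 2h_1·σ_2 = 6(S'(1) - Δ_1) = -66.
Solving: σ_0 = 5/2, σ_1 = 31, σ_2 = -97/2.
On [0, 1], with S_1(x) = a_1 + b_1·x + c_1·x² + d_1·x³: c_1 = σ_1/2 = 31/2, d_1 = (σ_2 - σ_1)/(6h_1) = -53/4, b_1 = Δ_1 - h_1(2σ_1 + σ_2)/6 = 43/4.

10.7500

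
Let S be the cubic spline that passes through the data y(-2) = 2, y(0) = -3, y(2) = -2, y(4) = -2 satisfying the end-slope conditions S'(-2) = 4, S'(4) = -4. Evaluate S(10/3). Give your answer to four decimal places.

-0.4988

Let M_i = S''(x_i). Step sizes h_i = 2, 2, 2; slopes of the chords Δ_i = (y_(i+1) - y_i)/h_i = -5/2, 1/2, 0.
  2·M_0 + 8·M_1 + 2·M_2 = 6(Δ_1 - Δ_0) = 18
  2·M_1 + 8·M_2 + 2·M_3 = 6(Δ_2 - Δ_1) = -3
Clamped end conditions give two more equations: 2h_0·M_0 + h_0·M_1 = 6(Δ_0 - S'(-2)) = -39 and h_2·M_2 + 2h_2·M_3 = 6(S'(4) - Δ_2) = -24.
Forward elimination and back-substitution give M_0 = -187/15, M_1 = 163/30, M_2 = -4/15, M_3 = -88/15.
On [2, 4], S(x) = -2 + 32/15·(x - 2) - 2/15·(x - 2)² - 7/15·(x - 2)³.
With (x - 2) = 4/3: S(10/3) = -202/405.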